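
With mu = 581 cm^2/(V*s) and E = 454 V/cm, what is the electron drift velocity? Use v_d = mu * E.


Step 1: v_d = mu * E
Step 2: v_d = 581 * 454 = 263774
Step 3: v_d = 2.64e+05 cm/s

2.64e+05


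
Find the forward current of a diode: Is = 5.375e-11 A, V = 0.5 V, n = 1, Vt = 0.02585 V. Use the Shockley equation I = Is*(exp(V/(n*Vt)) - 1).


Step 1: V/(n*Vt) = 0.5/(1*0.02585) = 19.3424
Step 2: exp(19.3424) = 2.5136e+08
Step 3: I = 5.375e-11 * (2.5136e+08 - 1) = 1.35e-02 A

1.35e-02


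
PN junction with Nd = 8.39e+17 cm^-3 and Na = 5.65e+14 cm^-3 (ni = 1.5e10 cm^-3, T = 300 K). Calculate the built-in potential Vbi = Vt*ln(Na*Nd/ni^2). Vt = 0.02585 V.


Step 1: Compute Na*Nd/ni^2 = 5.65e+14 * 8.39e+17 / (1.5e10)^2 = 2.1068e+12
Step 2: ln(2.1068e+12) = 28.3762
Step 3: Vbi = 0.02585 * 28.3762 = 0.734 V

0.734


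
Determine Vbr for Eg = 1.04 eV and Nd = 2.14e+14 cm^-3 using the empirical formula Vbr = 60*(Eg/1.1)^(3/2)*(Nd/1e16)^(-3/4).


Step 1: Eg/1.1 = 1.04/1.1 = 0.945455
Step 2: (Eg/1.1)^1.5 = 0.945455^1.5 = 0.919309
Step 3: (Nd/1e16)^(-0.75) = (0.0214)^(-0.75) = 17.872680
Step 4: Vbr = 60 * 0.919309 * 17.872680 = 985.8 V

985.8


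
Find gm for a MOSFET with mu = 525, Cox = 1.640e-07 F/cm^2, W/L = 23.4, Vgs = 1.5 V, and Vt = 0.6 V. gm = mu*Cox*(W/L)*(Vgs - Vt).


Step 1: Vov = Vgs - Vt = 1.5 - 0.6 = 0.9 V
Step 2: gm = mu * Cox * (W/L) * Vov
Step 3: gm = 525 * 1.640e-07 * 23.4 * 0.9 = 1.81e-03 S

1.81e-03


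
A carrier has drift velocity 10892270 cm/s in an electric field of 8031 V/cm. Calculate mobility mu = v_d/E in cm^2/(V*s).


Step 1: mu = v_d / E
Step 2: mu = 10892270 / 8031
Step 3: mu = 1356.28 cm^2/(V*s)

1356.28


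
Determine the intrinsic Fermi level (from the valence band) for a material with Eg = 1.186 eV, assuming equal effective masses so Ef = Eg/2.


Step 1: For an intrinsic semiconductor, the Fermi level sits at midgap.
Step 2: Ef = Eg / 2 = 1.186 / 2 = 0.593 eV

0.593


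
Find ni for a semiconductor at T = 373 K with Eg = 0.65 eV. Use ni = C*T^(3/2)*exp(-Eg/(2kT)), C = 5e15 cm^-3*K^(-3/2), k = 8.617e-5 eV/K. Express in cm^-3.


Step 1: Compute kT = 8.617e-5 * 373 = 0.03214141 eV
Step 2: Exponent = -Eg/(2kT) = -0.65/(2*0.03214141) = -10.11157
Step 3: T^(3/2) = 373^1.5 = 7203.83
Step 4: ni = 5e15 * 7203.83 * exp(-10.11157) = 1.46e+15 cm^-3

1.46e+15


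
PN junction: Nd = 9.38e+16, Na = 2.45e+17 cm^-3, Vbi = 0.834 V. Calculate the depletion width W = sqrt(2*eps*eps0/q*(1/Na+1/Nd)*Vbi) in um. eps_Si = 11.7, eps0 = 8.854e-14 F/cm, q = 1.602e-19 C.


Step 1: 1/Na + 1/Nd = 1/2.45e+17 + 1/9.38e+16 = 1.47426e-17
Step 2: 2*eps*eps0/q = 2*11.7*8.854e-14/1.602e-19 = 1.293281e+07
Step 3: W^2 = 1.293281e+07 * 1.47426e-17 * 0.834 = 1.59013e-10
Step 4: W = sqrt(1.59013e-10) = 1.261e-05 cm = 0.1261 um

0.1261


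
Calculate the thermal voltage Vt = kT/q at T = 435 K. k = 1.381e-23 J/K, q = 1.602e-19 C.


Step 1: kT = 1.381e-23 * 435 = 6.00735e-21 J
Step 2: Vt = kT/q = 6.00735e-21 / 1.602e-19
Step 3: Vt = 0.0375 V

0.0375


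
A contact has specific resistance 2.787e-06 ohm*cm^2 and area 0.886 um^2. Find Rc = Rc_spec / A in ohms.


Step 1: Convert area to cm^2: 0.886 um^2 = 8.8600e-09 cm^2
Step 2: Rc = Rc_spec / A = 2.787e-06 / 8.8600e-09
Step 3: Rc = 3.15e+02 ohms

3.15e+02


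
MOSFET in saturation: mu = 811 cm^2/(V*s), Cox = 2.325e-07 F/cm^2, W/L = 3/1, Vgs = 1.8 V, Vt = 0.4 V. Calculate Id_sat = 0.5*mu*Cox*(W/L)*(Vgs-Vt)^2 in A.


Step 1: Overdrive voltage Vov = Vgs - Vt = 1.8 - 0.4 = 1.4 V
Step 2: W/L = 3/1 = 3
Step 3: Id = 0.5 * 811 * 2.325e-07 * 3 * 1.4^2
Step 4: Id = 5.54e-04 A

5.54e-04


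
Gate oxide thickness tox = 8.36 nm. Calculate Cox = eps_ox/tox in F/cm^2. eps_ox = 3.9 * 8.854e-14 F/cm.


Step 1: eps_ox = 3.9 * 8.854e-14 = 3.45306e-13 F/cm
Step 2: tox in cm = 8.36 nm * 1e-7 = 8.3600e-07 cm
Step 3: Cox = 3.45306e-13 / 8.3600e-07 = 4.13e-07 F/cm^2

4.13e-07


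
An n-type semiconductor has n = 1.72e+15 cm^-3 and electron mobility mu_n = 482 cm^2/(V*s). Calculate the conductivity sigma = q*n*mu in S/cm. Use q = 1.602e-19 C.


Step 1: sigma = q * n * mu
Step 2: sigma = 1.602e-19 * 1.72e+15 * 482
Step 3: sigma = 1.328e-01 S/cm

1.328e-01


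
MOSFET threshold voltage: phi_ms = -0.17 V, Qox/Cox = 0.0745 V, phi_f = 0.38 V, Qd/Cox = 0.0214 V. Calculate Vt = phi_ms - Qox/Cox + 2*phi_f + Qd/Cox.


Step 1: Vt = phi_ms - Qox/Cox + 2*phi_f + Qd/Cox
Step 2: Vt = -0.17 - 0.0745 + 2*0.38 + 0.0214
Step 3: Vt = -0.17 - 0.0745 + 0.76 + 0.0214
Step 4: Vt = 0.5369 V

0.5369


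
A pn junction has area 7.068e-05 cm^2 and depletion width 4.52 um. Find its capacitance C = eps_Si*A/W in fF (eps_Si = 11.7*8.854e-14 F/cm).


Step 1: eps_Si = 11.7 * 8.854e-14 = 1.035918e-12 F/cm
Step 2: W in cm = 4.52 * 1e-4 = 4.52e-04 cm
Step 3: C = 1.035918e-12 * 7.068e-05 / 4.52e-04 = 1.619882e-13 F
Step 4: C = 161.99 fF

161.99


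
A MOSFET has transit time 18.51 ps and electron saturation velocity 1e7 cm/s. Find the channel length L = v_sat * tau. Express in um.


Step 1: tau in seconds = 18.51 ps * 1e-12 = 1.8510e-11 s
Step 2: L = v_sat * tau = 1e7 * 1.8510e-11 = 1.8510e-04 cm
Step 3: L in um = 1.8510e-04 * 1e4 = 1.851 um

1.851


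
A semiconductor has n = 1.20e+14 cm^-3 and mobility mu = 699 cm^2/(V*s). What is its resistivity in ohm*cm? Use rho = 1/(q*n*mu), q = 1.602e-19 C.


Step 1: sigma = q * n * mu = 1.602e-19 * 1.20e+14 * 699 = 1.34376e-02 S/cm
Step 2: rho = 1 / sigma = 1 / 1.34376e-02 = 74.42 ohm*cm

74.42


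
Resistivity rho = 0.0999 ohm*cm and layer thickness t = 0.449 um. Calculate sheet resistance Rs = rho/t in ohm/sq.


Step 1: Convert thickness to cm: t = 0.449 um = 4.4900e-05 cm
Step 2: Rs = rho / t = 0.0999 / 4.4900e-05
Step 3: Rs = 2224.9 ohm/sq

2224.9


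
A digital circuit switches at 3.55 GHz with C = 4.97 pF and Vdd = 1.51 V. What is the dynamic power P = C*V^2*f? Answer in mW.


Step 1: V^2 = 1.51^2 = 2.2801 V^2
Step 2: P = C*V^2*f = 4.97e-12 F * 2.2801 * 3.55e9 Hz
Step 3: P = 4.022894435e-02 W
Step 4: P = 40.229 mW

40.229


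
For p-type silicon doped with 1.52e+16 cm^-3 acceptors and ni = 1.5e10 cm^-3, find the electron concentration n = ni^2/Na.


Step 1: Majority hole concentration p ≈ Na = 1.52e+16 cm^-3
Step 2: n = ni^2 / Na = (1.5e10)^2 / 1.52e+16
Step 3: n = 1.48e+04 cm^-3

1.48e+04


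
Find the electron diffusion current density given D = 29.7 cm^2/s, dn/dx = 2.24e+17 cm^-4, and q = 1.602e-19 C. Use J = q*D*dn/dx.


Step 1: J = q * D * (dn/dx)
Step 2: J = 1.602e-19 * 29.7 * 2.24e+17
Step 3: J = 1.07e+00 A/cm^2

1.07e+00


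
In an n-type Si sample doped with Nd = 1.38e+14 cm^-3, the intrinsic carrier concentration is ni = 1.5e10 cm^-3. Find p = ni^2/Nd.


Step 1: Since Nd >> ni, n ≈ Nd = 1.38e+14 cm^-3
Step 2: p = ni^2 / n = (1.5e10)^2 / 1.38e+14
Step 3: p = 2.25e20 / 1.38e+14 = 1.63e+06 cm^-3

1.63e+06


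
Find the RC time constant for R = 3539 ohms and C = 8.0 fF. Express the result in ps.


Step 1: tau = R * C
Step 2: tau = 3539 * 8.0 fF = 3539 * 8.0e-15 F
Step 3: tau = 2.8312e-11 s = 28.312 ps

28.312


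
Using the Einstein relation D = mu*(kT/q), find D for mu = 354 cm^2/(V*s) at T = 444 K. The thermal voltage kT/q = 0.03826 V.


Step 1: D = mu * (kT/q)
Step 2: D = 354 * 0.03826
Step 3: D = 13.54 cm^2/s

13.54


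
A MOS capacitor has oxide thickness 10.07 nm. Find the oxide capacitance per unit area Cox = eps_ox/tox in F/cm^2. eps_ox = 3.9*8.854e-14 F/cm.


Step 1: eps_ox = 3.9 * 8.854e-14 = 3.45306e-13 F/cm
Step 2: tox in cm = 10.07 nm * 1e-7 = 1.0070e-06 cm
Step 3: Cox = 3.45306e-13 / 1.0070e-06 = 3.43e-07 F/cm^2

3.43e-07


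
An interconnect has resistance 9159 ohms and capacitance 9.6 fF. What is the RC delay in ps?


Step 1: tau = R * C
Step 2: tau = 9159 * 9.6 fF = 9159 * 9.6e-15 F
Step 3: tau = 8.79264e-11 s = 87.9264 ps

87.9264


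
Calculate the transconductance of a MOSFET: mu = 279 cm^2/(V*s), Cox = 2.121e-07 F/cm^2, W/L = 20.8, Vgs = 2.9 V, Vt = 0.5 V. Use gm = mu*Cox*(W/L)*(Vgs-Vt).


Step 1: Vov = Vgs - Vt = 2.9 - 0.5 = 2.4 V
Step 2: gm = mu * Cox * (W/L) * Vov
Step 3: gm = 279 * 2.121e-07 * 20.8 * 2.4 = 2.95e-03 S

2.95e-03


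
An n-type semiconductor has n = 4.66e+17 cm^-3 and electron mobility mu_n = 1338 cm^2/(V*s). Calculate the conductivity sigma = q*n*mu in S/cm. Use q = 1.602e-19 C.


Step 1: sigma = q * n * mu
Step 2: sigma = 1.602e-19 * 4.66e+17 * 1338
Step 3: sigma = 9.989e+01 S/cm

9.989e+01


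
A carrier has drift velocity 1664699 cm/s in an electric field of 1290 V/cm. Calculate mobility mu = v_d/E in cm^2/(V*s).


Step 1: mu = v_d / E
Step 2: mu = 1664699 / 1290
Step 3: mu = 1290.46 cm^2/(V*s)

1290.46


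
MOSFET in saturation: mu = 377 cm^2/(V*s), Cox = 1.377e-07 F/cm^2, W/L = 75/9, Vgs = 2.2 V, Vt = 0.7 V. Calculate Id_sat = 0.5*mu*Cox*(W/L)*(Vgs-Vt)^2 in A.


Step 1: Overdrive voltage Vov = Vgs - Vt = 2.2 - 0.7 = 1.5 V
Step 2: W/L = 75/9 = 8.33333
Step 3: Id = 0.5 * 377 * 1.377e-07 * 8.33333 * 1.5^2
Step 4: Id = 4.87e-04 A

4.87e-04


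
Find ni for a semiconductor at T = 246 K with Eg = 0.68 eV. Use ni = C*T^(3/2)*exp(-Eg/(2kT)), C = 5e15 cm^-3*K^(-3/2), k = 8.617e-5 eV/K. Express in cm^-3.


Step 1: Compute kT = 8.617e-5 * 246 = 0.02119782 eV
Step 2: Exponent = -Eg/(2kT) = -0.68/(2*0.02119782) = -16.03939
Step 3: T^(3/2) = 246^1.5 = 3858.36
Step 4: ni = 5e15 * 3858.36 * exp(-16.03939) = 2.09e+12 cm^-3

2.09e+12


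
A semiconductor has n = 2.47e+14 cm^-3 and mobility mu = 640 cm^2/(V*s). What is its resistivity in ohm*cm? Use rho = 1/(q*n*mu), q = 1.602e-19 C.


Step 1: sigma = q * n * mu = 1.602e-19 * 2.47e+14 * 640 = 2.53244e-02 S/cm
Step 2: rho = 1 / sigma = 1 / 2.53244e-02 = 39.49 ohm*cm

39.49


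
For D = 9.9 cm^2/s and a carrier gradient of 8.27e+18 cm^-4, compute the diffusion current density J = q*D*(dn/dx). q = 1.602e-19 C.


Step 1: J = q * D * (dn/dx)
Step 2: J = 1.602e-19 * 9.9 * 8.27e+18
Step 3: J = 1.31e+01 A/cm^2

1.31e+01


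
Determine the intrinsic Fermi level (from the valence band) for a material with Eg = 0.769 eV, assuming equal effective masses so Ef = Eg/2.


Step 1: For an intrinsic semiconductor, the Fermi level sits at midgap.
Step 2: Ef = Eg / 2 = 0.769 / 2 = 0.3845 eV

0.3845


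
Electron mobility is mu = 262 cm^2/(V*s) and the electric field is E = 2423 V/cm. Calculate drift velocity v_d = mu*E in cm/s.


Step 1: v_d = mu * E
Step 2: v_d = 262 * 2423 = 634826
Step 3: v_d = 6.35e+05 cm/s

6.35e+05


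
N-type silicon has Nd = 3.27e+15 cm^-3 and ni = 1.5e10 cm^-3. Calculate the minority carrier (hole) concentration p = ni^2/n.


Step 1: Since Nd >> ni, n ≈ Nd = 3.27e+15 cm^-3
Step 2: p = ni^2 / n = (1.5e10)^2 / 3.27e+15
Step 3: p = 2.25e20 / 3.27e+15 = 6.88e+04 cm^-3

6.88e+04


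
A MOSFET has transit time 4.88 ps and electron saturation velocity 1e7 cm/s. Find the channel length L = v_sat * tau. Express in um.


Step 1: tau in seconds = 4.88 ps * 1e-12 = 4.8800e-12 s
Step 2: L = v_sat * tau = 1e7 * 4.8800e-12 = 4.8800e-05 cm
Step 3: L in um = 4.8800e-05 * 1e4 = 0.488 um

0.488


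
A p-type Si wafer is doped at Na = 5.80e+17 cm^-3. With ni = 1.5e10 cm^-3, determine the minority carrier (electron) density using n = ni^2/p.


Step 1: Majority hole concentration p ≈ Na = 5.80e+17 cm^-3
Step 2: n = ni^2 / Na = (1.5e10)^2 / 5.80e+17
Step 3: n = 3.88e+02 cm^-3

3.88e+02


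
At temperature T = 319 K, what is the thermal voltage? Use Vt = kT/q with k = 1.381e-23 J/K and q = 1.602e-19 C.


Step 1: kT = 1.381e-23 * 319 = 4.40539e-21 J
Step 2: Vt = kT/q = 4.40539e-21 / 1.602e-19
Step 3: Vt = 0.0275 V

0.0275


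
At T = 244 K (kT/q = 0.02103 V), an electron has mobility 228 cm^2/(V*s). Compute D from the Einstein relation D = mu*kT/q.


Step 1: D = mu * (kT/q)
Step 2: D = 228 * 0.02103
Step 3: D = 4.79 cm^2/s

4.79


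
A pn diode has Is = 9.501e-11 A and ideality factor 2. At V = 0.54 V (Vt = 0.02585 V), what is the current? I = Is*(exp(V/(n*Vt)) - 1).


Step 1: V/(n*Vt) = 0.54/(2*0.02585) = 10.4449
Step 2: exp(10.4449) = 3.4369e+04
Step 3: I = 9.501e-11 * (3.4369e+04 - 1) = 3.27e-06 A

3.27e-06


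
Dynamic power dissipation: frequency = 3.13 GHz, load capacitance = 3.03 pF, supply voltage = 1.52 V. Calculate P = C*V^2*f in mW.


Step 1: V^2 = 1.52^2 = 2.3104 V^2
Step 2: P = C*V^2*f = 3.03e-12 F * 2.3104 * 3.13e9 Hz
Step 3: P = 2.191160256e-02 W
Step 4: P = 21.912 mW

21.912


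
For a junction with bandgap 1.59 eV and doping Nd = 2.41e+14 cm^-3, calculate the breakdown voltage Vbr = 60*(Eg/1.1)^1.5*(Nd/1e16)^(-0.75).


Step 1: Eg/1.1 = 1.59/1.1 = 1.445455
Step 2: (Eg/1.1)^1.5 = 1.445455^1.5 = 1.737828
Step 3: (Nd/1e16)^(-0.75) = (0.0241)^(-0.75) = 16.348850
Step 4: Vbr = 60 * 1.737828 * 16.348850 = 1704.7 V

1704.7


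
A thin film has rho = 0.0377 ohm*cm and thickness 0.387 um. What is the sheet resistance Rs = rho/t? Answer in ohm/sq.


Step 1: Convert thickness to cm: t = 0.387 um = 3.8700e-05 cm
Step 2: Rs = rho / t = 0.0377 / 3.8700e-05
Step 3: Rs = 974.2 ohm/sq

974.2


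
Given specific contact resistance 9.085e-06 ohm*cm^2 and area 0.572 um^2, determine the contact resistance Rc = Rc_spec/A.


Step 1: Convert area to cm^2: 0.572 um^2 = 5.7200e-09 cm^2
Step 2: Rc = Rc_spec / A = 9.085e-06 / 5.7200e-09
Step 3: Rc = 1.59e+03 ohms

1.59e+03


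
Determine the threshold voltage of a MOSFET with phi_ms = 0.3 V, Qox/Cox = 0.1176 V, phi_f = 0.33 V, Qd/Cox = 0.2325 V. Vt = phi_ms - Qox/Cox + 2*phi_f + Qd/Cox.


Step 1: Vt = phi_ms - Qox/Cox + 2*phi_f + Qd/Cox
Step 2: Vt = 0.3 - 0.1176 + 2*0.33 + 0.2325
Step 3: Vt = 0.3 - 0.1176 + 0.66 + 0.2325
Step 4: Vt = 1.0749 V

1.0749


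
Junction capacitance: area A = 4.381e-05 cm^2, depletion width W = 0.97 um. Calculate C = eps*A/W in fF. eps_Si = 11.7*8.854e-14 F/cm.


Step 1: eps_Si = 11.7 * 8.854e-14 = 1.035918e-12 F/cm
Step 2: W in cm = 0.97 * 1e-4 = 9.70e-05 cm
Step 3: C = 1.035918e-12 * 4.381e-05 / 9.70e-05 = 4.678718e-13 F
Step 4: C = 467.87 fF

467.87


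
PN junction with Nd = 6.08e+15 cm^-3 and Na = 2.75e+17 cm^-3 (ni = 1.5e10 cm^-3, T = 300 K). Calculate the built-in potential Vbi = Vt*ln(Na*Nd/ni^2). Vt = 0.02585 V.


Step 1: Compute Na*Nd/ni^2 = 2.75e+17 * 6.08e+15 / (1.5e10)^2 = 7.4311e+12
Step 2: ln(7.4311e+12) = 29.6367
Step 3: Vbi = 0.02585 * 29.6367 = 0.766 V

0.766


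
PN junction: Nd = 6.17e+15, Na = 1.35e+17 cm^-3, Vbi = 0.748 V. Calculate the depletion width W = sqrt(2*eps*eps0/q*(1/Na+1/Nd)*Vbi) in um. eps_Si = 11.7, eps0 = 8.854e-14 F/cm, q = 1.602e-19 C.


Step 1: 1/Na + 1/Nd = 1/1.35e+17 + 1/6.17e+15 = 1.69482e-16
Step 2: 2*eps*eps0/q = 2*11.7*8.854e-14/1.602e-19 = 1.293281e+07
Step 3: W^2 = 1.293281e+07 * 1.69482e-16 * 0.748 = 1.63953e-09
Step 4: W = sqrt(1.63953e-09) = 4.049e-05 cm = 0.4049 um

0.4049


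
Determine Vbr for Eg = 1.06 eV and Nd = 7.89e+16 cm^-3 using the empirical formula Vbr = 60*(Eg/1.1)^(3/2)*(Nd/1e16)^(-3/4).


Step 1: Eg/1.1 = 1.06/1.1 = 0.963636
Step 2: (Eg/1.1)^1.5 = 0.963636^1.5 = 0.945953
Step 3: (Nd/1e16)^(-0.75) = (7.89)^(-0.75) = 0.212418
Step 4: Vbr = 60 * 0.945953 * 0.212418 = 12.1 V

12.1


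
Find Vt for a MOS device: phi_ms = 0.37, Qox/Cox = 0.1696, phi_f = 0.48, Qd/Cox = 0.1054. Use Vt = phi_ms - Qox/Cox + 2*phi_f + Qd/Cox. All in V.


Step 1: Vt = phi_ms - Qox/Cox + 2*phi_f + Qd/Cox
Step 2: Vt = 0.37 - 0.1696 + 2*0.48 + 0.1054
Step 3: Vt = 0.37 - 0.1696 + 0.96 + 0.1054
Step 4: Vt = 1.2658 V

1.2658


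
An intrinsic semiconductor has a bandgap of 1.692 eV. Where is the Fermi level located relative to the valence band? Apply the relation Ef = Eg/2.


Step 1: For an intrinsic semiconductor, the Fermi level sits at midgap.
Step 2: Ef = Eg / 2 = 1.692 / 2 = 0.846 eV

0.846


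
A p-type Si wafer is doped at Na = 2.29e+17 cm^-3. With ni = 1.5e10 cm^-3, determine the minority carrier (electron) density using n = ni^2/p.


Step 1: Majority hole concentration p ≈ Na = 2.29e+17 cm^-3
Step 2: n = ni^2 / Na = (1.5e10)^2 / 2.29e+17
Step 3: n = 9.83e+02 cm^-3

9.83e+02


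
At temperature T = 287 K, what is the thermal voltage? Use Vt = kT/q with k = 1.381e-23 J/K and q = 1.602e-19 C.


Step 1: kT = 1.381e-23 * 287 = 3.96347e-21 J
Step 2: Vt = kT/q = 3.96347e-21 / 1.602e-19
Step 3: Vt = 0.02474 V

0.02474


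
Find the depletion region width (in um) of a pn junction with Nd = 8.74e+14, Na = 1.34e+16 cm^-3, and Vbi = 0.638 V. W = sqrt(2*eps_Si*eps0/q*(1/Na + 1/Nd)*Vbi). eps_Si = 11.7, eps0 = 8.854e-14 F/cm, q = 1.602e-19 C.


Step 1: 1/Na + 1/Nd = 1/1.34e+16 + 1/8.74e+14 = 1.21879e-15
Step 2: 2*eps*eps0/q = 2*11.7*8.854e-14/1.602e-19 = 1.293281e+07
Step 3: W^2 = 1.293281e+07 * 1.21879e-15 * 0.638 = 1.00564e-08
Step 4: W = sqrt(1.00564e-08) = 1.003e-04 cm = 1.003 um

1.003


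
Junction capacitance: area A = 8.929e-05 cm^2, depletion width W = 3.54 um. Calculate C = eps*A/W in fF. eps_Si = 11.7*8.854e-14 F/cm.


Step 1: eps_Si = 11.7 * 8.854e-14 = 1.035918e-12 F/cm
Step 2: W in cm = 3.54 * 1e-4 = 3.54e-04 cm
Step 3: C = 1.035918e-12 * 8.929e-05 / 3.54e-04 = 2.612913e-13 F
Step 4: C = 261.29 fF

261.29


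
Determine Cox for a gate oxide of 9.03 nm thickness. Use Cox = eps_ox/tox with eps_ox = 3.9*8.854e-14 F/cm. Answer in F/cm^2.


Step 1: eps_ox = 3.9 * 8.854e-14 = 3.45306e-13 F/cm
Step 2: tox in cm = 9.03 nm * 1e-7 = 9.0300e-07 cm
Step 3: Cox = 3.45306e-13 / 9.0300e-07 = 3.82e-07 F/cm^2

3.82e-07


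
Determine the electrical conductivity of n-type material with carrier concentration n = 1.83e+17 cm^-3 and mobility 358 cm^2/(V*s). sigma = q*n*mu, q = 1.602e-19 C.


Step 1: sigma = q * n * mu
Step 2: sigma = 1.602e-19 * 1.83e+17 * 358
Step 3: sigma = 1.050e+01 S/cm

1.050e+01


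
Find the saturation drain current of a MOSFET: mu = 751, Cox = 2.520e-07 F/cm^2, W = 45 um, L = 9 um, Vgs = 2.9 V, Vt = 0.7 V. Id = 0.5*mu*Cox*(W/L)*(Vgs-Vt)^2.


Step 1: Overdrive voltage Vov = Vgs - Vt = 2.9 - 0.7 = 2.2 V
Step 2: W/L = 45/9 = 5
Step 3: Id = 0.5 * 751 * 2.520e-07 * 5 * 2.2^2
Step 4: Id = 2.29e-03 A

2.29e-03


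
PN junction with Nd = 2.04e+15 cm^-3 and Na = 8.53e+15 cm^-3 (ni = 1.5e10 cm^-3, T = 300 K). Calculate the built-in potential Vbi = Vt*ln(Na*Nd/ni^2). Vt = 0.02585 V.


Step 1: Compute Na*Nd/ni^2 = 8.53e+15 * 2.04e+15 / (1.5e10)^2 = 7.7339e+10
Step 2: ln(7.7339e+10) = 25.0715
Step 3: Vbi = 0.02585 * 25.0715 = 0.648 V

0.648


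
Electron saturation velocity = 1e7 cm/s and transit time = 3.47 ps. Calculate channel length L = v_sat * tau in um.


Step 1: tau in seconds = 3.47 ps * 1e-12 = 3.4700e-12 s
Step 2: L = v_sat * tau = 1e7 * 3.4700e-12 = 3.4700e-05 cm
Step 3: L in um = 3.4700e-05 * 1e4 = 0.347 um

0.347


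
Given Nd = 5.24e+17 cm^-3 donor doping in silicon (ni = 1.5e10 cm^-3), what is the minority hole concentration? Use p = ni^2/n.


Step 1: Since Nd >> ni, n ≈ Nd = 5.24e+17 cm^-3
Step 2: p = ni^2 / n = (1.5e10)^2 / 5.24e+17
Step 3: p = 2.25e20 / 5.24e+17 = 4.29e+02 cm^-3

4.29e+02


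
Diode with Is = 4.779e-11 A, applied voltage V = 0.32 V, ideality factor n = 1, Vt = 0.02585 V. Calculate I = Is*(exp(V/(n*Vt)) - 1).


Step 1: V/(n*Vt) = 0.32/(1*0.02585) = 12.3791
Step 2: exp(12.3791) = 2.3778e+05
Step 3: I = 4.779e-11 * (2.3778e+05 - 1) = 1.14e-05 A

1.14e-05


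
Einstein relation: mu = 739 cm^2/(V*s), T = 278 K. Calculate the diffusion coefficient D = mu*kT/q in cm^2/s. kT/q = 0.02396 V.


Step 1: D = mu * (kT/q)
Step 2: D = 739 * 0.02396
Step 3: D = 17.71 cm^2/s

17.71


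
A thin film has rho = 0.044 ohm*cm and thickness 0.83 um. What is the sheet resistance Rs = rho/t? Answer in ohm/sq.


Step 1: Convert thickness to cm: t = 0.83 um = 8.3000e-05 cm
Step 2: Rs = rho / t = 0.044 / 8.3000e-05
Step 3: Rs = 530.1 ohm/sq

530.1


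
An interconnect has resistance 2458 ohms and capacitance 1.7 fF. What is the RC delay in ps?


Step 1: tau = R * C
Step 2: tau = 2458 * 1.7 fF = 2458 * 1.7e-15 F
Step 3: tau = 4.1786e-12 s = 4.1786 ps

4.1786


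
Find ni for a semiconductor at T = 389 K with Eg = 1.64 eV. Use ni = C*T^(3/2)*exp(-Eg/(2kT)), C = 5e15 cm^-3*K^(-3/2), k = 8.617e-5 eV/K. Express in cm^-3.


Step 1: Compute kT = 8.617e-5 * 389 = 0.03352013 eV
Step 2: Exponent = -Eg/(2kT) = -1.64/(2*0.03352013) = -24.46291
Step 3: T^(3/2) = 389^1.5 = 7672.28
Step 4: ni = 5e15 * 7672.28 * exp(-24.46291) = 9.12e+08 cm^-3

9.12e+08


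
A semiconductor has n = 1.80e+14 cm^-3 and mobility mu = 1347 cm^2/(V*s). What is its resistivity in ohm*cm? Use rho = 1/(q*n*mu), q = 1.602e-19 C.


Step 1: sigma = q * n * mu = 1.602e-19 * 1.80e+14 * 1347 = 3.88421e-02 S/cm
Step 2: rho = 1 / sigma = 1 / 3.88421e-02 = 25.75 ohm*cm

25.75


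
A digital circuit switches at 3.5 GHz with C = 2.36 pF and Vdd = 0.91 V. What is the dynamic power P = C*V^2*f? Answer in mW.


Step 1: V^2 = 0.91^2 = 0.8281 V^2
Step 2: P = C*V^2*f = 2.36e-12 F * 0.8281 * 3.5e9 Hz
Step 3: P = 6.840106e-03 W
Step 4: P = 6.84 mW

6.84


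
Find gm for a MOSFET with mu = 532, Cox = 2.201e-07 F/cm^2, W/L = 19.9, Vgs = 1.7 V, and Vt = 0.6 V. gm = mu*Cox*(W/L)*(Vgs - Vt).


Step 1: Vov = Vgs - Vt = 1.7 - 0.6 = 1.1 V
Step 2: gm = mu * Cox * (W/L) * Vov
Step 3: gm = 532 * 2.201e-07 * 19.9 * 1.1 = 2.56e-03 S

2.56e-03


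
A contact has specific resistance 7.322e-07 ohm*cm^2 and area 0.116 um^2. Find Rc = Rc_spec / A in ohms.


Step 1: Convert area to cm^2: 0.116 um^2 = 1.1600e-09 cm^2
Step 2: Rc = Rc_spec / A = 7.322e-07 / 1.1600e-09
Step 3: Rc = 6.31e+02 ohms

6.31e+02


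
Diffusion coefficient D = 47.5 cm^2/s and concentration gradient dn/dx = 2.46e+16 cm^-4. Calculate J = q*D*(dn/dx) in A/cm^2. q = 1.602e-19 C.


Step 1: J = q * D * (dn/dx)
Step 2: J = 1.602e-19 * 47.5 * 2.46e+16
Step 3: J = 1.87e-01 A/cm^2

1.87e-01


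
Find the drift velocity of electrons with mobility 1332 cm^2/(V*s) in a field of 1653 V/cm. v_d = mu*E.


Step 1: v_d = mu * E
Step 2: v_d = 1332 * 1653 = 2201796
Step 3: v_d = 2.20e+06 cm/s

2.20e+06


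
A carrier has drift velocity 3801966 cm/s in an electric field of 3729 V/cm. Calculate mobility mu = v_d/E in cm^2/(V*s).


Step 1: mu = v_d / E
Step 2: mu = 3801966 / 3729
Step 3: mu = 1019.57 cm^2/(V*s)

1019.57


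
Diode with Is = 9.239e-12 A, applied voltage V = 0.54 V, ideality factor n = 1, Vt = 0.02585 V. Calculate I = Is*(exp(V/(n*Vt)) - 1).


Step 1: V/(n*Vt) = 0.54/(1*0.02585) = 20.8897
Step 2: exp(20.8897) = 1.1811e+09
Step 3: I = 9.239e-12 * (1.1811e+09 - 1) = 1.09e-02 A

1.09e-02


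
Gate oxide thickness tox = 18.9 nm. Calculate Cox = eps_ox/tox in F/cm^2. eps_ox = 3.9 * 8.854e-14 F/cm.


Step 1: eps_ox = 3.9 * 8.854e-14 = 3.45306e-13 F/cm
Step 2: tox in cm = 18.9 nm * 1e-7 = 1.8900e-06 cm
Step 3: Cox = 3.45306e-13 / 1.8900e-06 = 1.83e-07 F/cm^2

1.83e-07


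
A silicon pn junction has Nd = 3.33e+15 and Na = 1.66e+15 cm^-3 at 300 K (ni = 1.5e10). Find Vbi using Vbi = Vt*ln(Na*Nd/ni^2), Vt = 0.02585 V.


Step 1: Compute Na*Nd/ni^2 = 1.66e+15 * 3.33e+15 / (1.5e10)^2 = 2.4568e+10
Step 2: ln(2.4568e+10) = 23.9247
Step 3: Vbi = 0.02585 * 23.9247 = 0.618 V

0.618


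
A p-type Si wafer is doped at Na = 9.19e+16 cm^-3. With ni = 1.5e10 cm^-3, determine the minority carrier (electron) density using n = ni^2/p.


Step 1: Majority hole concentration p ≈ Na = 9.19e+16 cm^-3
Step 2: n = ni^2 / Na = (1.5e10)^2 / 9.19e+16
Step 3: n = 2.45e+03 cm^-3

2.45e+03


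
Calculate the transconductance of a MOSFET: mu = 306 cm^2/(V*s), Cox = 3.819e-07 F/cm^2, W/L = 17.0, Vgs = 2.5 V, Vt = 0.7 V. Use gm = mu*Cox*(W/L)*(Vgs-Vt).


Step 1: Vov = Vgs - Vt = 2.5 - 0.7 = 1.8 V
Step 2: gm = mu * Cox * (W/L) * Vov
Step 3: gm = 306 * 3.819e-07 * 17.0 * 1.8 = 3.58e-03 S

3.58e-03


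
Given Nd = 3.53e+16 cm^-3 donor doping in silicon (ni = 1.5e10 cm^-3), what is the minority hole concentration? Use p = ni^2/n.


Step 1: Since Nd >> ni, n ≈ Nd = 3.53e+16 cm^-3
Step 2: p = ni^2 / n = (1.5e10)^2 / 3.53e+16
Step 3: p = 2.25e20 / 3.53e+16 = 6.37e+03 cm^-3

6.37e+03


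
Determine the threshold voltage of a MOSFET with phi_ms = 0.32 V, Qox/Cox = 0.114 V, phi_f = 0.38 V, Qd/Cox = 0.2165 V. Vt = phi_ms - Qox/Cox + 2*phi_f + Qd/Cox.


Step 1: Vt = phi_ms - Qox/Cox + 2*phi_f + Qd/Cox
Step 2: Vt = 0.32 - 0.114 + 2*0.38 + 0.2165
Step 3: Vt = 0.32 - 0.114 + 0.76 + 0.2165
Step 4: Vt = 1.1825 V

1.1825


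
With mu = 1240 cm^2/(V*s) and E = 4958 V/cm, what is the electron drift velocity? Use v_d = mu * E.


Step 1: v_d = mu * E
Step 2: v_d = 1240 * 4958 = 6147920
Step 3: v_d = 6.15e+06 cm/s

6.15e+06


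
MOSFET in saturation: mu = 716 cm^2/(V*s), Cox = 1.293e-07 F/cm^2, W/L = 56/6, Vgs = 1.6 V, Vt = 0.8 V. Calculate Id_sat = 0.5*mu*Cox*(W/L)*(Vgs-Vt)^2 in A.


Step 1: Overdrive voltage Vov = Vgs - Vt = 1.6 - 0.8 = 0.8 V
Step 2: W/L = 56/6 = 9.33333
Step 3: Id = 0.5 * 716 * 1.293e-07 * 9.33333 * 0.8^2
Step 4: Id = 2.77e-04 A

2.77e-04


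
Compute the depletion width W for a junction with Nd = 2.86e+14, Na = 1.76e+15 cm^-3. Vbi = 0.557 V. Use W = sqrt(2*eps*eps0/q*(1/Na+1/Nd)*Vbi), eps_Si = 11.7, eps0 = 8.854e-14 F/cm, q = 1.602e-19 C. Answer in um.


Step 1: 1/Na + 1/Nd = 1/1.76e+15 + 1/2.86e+14 = 4.06469e-15
Step 2: 2*eps*eps0/q = 2*11.7*8.854e-14/1.602e-19 = 1.293281e+07
Step 3: W^2 = 1.293281e+07 * 4.06469e-15 * 0.557 = 2.92803e-08
Step 4: W = sqrt(2.92803e-08) = 1.711e-04 cm = 1.711 um

1.711


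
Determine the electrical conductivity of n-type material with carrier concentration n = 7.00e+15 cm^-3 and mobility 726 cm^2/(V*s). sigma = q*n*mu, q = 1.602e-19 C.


Step 1: sigma = q * n * mu
Step 2: sigma = 1.602e-19 * 7.00e+15 * 726
Step 3: sigma = 8.141e-01 S/cm

8.141e-01


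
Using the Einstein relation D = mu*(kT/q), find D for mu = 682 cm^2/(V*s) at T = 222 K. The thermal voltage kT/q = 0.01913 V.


Step 1: D = mu * (kT/q)
Step 2: D = 682 * 0.01913
Step 3: D = 13.05 cm^2/s

13.05


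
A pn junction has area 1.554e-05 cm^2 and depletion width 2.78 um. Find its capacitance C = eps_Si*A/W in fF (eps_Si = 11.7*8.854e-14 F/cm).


Step 1: eps_Si = 11.7 * 8.854e-14 = 1.035918e-12 F/cm
Step 2: W in cm = 2.78 * 1e-4 = 2.78e-04 cm
Step 3: C = 1.035918e-12 * 1.554e-05 / 2.78e-04 = 5.790707e-14 F
Step 4: C = 57.91 fF

57.91


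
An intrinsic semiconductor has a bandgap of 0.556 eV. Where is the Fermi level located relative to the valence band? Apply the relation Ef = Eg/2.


Step 1: For an intrinsic semiconductor, the Fermi level sits at midgap.
Step 2: Ef = Eg / 2 = 0.556 / 2 = 0.278 eV

0.278


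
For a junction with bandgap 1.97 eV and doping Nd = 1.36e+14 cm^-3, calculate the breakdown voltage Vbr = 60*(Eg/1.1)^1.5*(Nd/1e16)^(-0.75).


Step 1: Eg/1.1 = 1.97/1.1 = 1.790909
Step 2: (Eg/1.1)^1.5 = 1.790909^1.5 = 2.396681
Step 3: (Nd/1e16)^(-0.75) = (0.0136)^(-0.75) = 25.109948
Step 4: Vbr = 60 * 2.396681 * 25.109948 = 3610.8 V

3610.8


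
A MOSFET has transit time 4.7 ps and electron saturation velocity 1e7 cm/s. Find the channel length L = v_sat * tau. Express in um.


Step 1: tau in seconds = 4.7 ps * 1e-12 = 4.7000e-12 s
Step 2: L = v_sat * tau = 1e7 * 4.7000e-12 = 4.7000e-05 cm
Step 3: L in um = 4.7000e-05 * 1e4 = 0.47 um

0.47


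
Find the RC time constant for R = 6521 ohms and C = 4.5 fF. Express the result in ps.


Step 1: tau = R * C
Step 2: tau = 6521 * 4.5 fF = 6521 * 4.5e-15 F
Step 3: tau = 2.93445e-11 s = 29.3445 ps

29.3445


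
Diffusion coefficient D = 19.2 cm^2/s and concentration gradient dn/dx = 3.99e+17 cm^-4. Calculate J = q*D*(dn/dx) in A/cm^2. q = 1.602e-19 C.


Step 1: J = q * D * (dn/dx)
Step 2: J = 1.602e-19 * 19.2 * 3.99e+17
Step 3: J = 1.23e+00 A/cm^2

1.23e+00


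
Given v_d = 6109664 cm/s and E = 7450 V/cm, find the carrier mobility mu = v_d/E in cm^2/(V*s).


Step 1: mu = v_d / E
Step 2: mu = 6109664 / 7450
Step 3: mu = 820.09 cm^2/(V*s)

820.09


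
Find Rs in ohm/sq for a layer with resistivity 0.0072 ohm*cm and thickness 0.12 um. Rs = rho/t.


Step 1: Convert thickness to cm: t = 0.12 um = 1.2000e-05 cm
Step 2: Rs = rho / t = 0.0072 / 1.2000e-05
Step 3: Rs = 600.0 ohm/sq

600.0


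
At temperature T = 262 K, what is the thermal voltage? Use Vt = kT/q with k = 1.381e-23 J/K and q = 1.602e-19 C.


Step 1: kT = 1.381e-23 * 262 = 3.61822e-21 J
Step 2: Vt = kT/q = 3.61822e-21 / 1.602e-19
Step 3: Vt = 0.02259 V

0.02259


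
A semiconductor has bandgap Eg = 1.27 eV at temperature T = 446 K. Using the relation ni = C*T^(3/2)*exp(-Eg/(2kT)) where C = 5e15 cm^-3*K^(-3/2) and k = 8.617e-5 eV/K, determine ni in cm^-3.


Step 1: Compute kT = 8.617e-5 * 446 = 0.03843182 eV
Step 2: Exponent = -Eg/(2kT) = -1.27/(2*0.03843182) = -16.52277
Step 3: T^(3/2) = 446^1.5 = 9418.95
Step 4: ni = 5e15 * 9418.95 * exp(-16.52277) = 3.14e+12 cm^-3

3.14e+12


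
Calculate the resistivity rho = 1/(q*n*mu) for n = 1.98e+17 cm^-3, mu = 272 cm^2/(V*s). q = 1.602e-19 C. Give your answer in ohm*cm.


Step 1: sigma = q * n * mu = 1.602e-19 * 1.98e+17 * 272 = 8.62773e+00 S/cm
Step 2: rho = 1 / sigma = 1 / 8.62773e+00 = 0.1159 ohm*cm

0.1159


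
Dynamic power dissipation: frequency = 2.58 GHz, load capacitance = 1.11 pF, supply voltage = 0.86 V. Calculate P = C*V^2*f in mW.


Step 1: V^2 = 0.86^2 = 0.7396 V^2
Step 2: P = C*V^2*f = 1.11e-12 F * 0.7396 * 2.58e9 Hz
Step 3: P = 2.11806648e-03 W
Step 4: P = 2.118 mW

2.118


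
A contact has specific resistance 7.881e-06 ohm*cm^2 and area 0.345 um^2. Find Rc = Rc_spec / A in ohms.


Step 1: Convert area to cm^2: 0.345 um^2 = 3.4500e-09 cm^2
Step 2: Rc = Rc_spec / A = 7.881e-06 / 3.4500e-09
Step 3: Rc = 2.28e+03 ohms

2.28e+03


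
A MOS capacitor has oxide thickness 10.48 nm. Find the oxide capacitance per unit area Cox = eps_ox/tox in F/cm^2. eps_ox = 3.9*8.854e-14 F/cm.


Step 1: eps_ox = 3.9 * 8.854e-14 = 3.45306e-13 F/cm
Step 2: tox in cm = 10.48 nm * 1e-7 = 1.0480e-06 cm
Step 3: Cox = 3.45306e-13 / 1.0480e-06 = 3.29e-07 F/cm^2

3.29e-07


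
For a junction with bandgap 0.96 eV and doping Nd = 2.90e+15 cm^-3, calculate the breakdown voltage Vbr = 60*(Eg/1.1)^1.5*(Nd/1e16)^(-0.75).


Step 1: Eg/1.1 = 0.96/1.1 = 0.872727
Step 2: (Eg/1.1)^1.5 = 0.872727^1.5 = 0.815300
Step 3: (Nd/1e16)^(-0.75) = (0.29)^(-0.75) = 2.530472
Step 4: Vbr = 60 * 0.815300 * 2.530472 = 123.8 V

123.8


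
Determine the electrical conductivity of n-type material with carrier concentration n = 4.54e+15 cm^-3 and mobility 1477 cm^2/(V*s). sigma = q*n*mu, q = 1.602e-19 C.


Step 1: sigma = q * n * mu
Step 2: sigma = 1.602e-19 * 4.54e+15 * 1477
Step 3: sigma = 1.074e+00 S/cm

1.074e+00


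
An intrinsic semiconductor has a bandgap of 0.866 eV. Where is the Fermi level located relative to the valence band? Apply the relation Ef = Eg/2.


Step 1: For an intrinsic semiconductor, the Fermi level sits at midgap.
Step 2: Ef = Eg / 2 = 0.866 / 2 = 0.433 eV

0.433


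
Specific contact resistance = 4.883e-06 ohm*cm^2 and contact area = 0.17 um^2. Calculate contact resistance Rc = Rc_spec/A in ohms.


Step 1: Convert area to cm^2: 0.17 um^2 = 1.7000e-09 cm^2
Step 2: Rc = Rc_spec / A = 4.883e-06 / 1.7000e-09
Step 3: Rc = 2.87e+03 ohms

2.87e+03


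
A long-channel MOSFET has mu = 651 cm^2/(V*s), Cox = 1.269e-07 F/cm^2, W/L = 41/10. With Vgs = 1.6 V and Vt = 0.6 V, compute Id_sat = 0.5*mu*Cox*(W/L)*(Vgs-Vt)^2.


Step 1: Overdrive voltage Vov = Vgs - Vt = 1.6 - 0.6 = 1.0 V
Step 2: W/L = 41/10 = 4.1
Step 3: Id = 0.5 * 651 * 1.269e-07 * 4.1 * 1.0^2
Step 4: Id = 1.69e-04 A

1.69e-04


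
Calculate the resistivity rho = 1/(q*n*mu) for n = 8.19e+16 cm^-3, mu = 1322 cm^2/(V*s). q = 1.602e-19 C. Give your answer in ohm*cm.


Step 1: sigma = q * n * mu = 1.602e-19 * 8.19e+16 * 1322 = 1.73451e+01 S/cm
Step 2: rho = 1 / sigma = 1 / 1.73451e+01 = 0.05765 ohm*cm

0.05765


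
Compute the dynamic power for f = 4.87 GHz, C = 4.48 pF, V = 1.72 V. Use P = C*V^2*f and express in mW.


Step 1: V^2 = 1.72^2 = 2.9584 V^2
Step 2: P = C*V^2*f = 4.48e-12 F * 2.9584 * 4.87e9 Hz
Step 3: P = 6.454518784e-02 W
Step 4: P = 64.545 mW

64.545


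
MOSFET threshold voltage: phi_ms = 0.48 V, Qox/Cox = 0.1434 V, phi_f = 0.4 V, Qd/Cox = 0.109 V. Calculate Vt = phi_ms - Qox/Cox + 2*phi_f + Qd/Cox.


Step 1: Vt = phi_ms - Qox/Cox + 2*phi_f + Qd/Cox
Step 2: Vt = 0.48 - 0.1434 + 2*0.4 + 0.109
Step 3: Vt = 0.48 - 0.1434 + 0.8 + 0.109
Step 4: Vt = 1.2456 V

1.2456


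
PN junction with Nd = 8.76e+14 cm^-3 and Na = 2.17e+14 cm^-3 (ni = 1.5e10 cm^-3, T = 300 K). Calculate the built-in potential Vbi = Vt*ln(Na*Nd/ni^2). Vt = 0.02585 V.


Step 1: Compute Na*Nd/ni^2 = 2.17e+14 * 8.76e+14 / (1.5e10)^2 = 8.4485e+08
Step 2: ln(8.4485e+08) = 20.5547
Step 3: Vbi = 0.02585 * 20.5547 = 0.531 V

0.531


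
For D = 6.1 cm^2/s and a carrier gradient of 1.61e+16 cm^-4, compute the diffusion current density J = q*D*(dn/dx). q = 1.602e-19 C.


Step 1: J = q * D * (dn/dx)
Step 2: J = 1.602e-19 * 6.1 * 1.61e+16
Step 3: J = 1.57e-02 A/cm^2

1.57e-02


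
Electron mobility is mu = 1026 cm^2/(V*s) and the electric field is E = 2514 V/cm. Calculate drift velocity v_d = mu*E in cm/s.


Step 1: v_d = mu * E
Step 2: v_d = 1026 * 2514 = 2579364
Step 3: v_d = 2.58e+06 cm/s

2.58e+06


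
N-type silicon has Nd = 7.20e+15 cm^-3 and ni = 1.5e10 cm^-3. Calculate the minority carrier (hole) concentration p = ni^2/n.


Step 1: Since Nd >> ni, n ≈ Nd = 7.20e+15 cm^-3
Step 2: p = ni^2 / n = (1.5e10)^2 / 7.20e+15
Step 3: p = 2.25e20 / 7.20e+15 = 3.13e+04 cm^-3

3.13e+04


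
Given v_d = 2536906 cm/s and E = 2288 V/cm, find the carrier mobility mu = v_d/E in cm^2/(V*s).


Step 1: mu = v_d / E
Step 2: mu = 2536906 / 2288
Step 3: mu = 1108.79 cm^2/(V*s)

1108.79


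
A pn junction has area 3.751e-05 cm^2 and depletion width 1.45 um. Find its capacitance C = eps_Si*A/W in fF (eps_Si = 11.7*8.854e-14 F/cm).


Step 1: eps_Si = 11.7 * 8.854e-14 = 1.035918e-12 F/cm
Step 2: W in cm = 1.45 * 1e-4 = 1.45e-04 cm
Step 3: C = 1.035918e-12 * 3.751e-05 / 1.45e-04 = 2.679813e-13 F
Step 4: C = 267.98 fF

267.98


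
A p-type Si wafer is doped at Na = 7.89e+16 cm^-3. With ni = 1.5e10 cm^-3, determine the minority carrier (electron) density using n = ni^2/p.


Step 1: Majority hole concentration p ≈ Na = 7.89e+16 cm^-3
Step 2: n = ni^2 / Na = (1.5e10)^2 / 7.89e+16
Step 3: n = 2.85e+03 cm^-3

2.85e+03


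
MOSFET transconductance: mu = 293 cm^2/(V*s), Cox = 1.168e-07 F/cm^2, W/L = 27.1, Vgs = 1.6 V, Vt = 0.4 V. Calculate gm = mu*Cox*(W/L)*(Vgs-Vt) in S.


Step 1: Vov = Vgs - Vt = 1.6 - 0.4 = 1.2 V
Step 2: gm = mu * Cox * (W/L) * Vov
Step 3: gm = 293 * 1.168e-07 * 27.1 * 1.2 = 1.11e-03 S

1.11e-03


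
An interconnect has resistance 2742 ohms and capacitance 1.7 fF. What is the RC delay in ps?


Step 1: tau = R * C
Step 2: tau = 2742 * 1.7 fF = 2742 * 1.7e-15 F
Step 3: tau = 4.6614e-12 s = 4.6614 ps

4.6614


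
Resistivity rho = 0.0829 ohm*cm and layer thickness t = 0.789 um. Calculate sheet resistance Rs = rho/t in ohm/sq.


Step 1: Convert thickness to cm: t = 0.789 um = 7.8900e-05 cm
Step 2: Rs = rho / t = 0.0829 / 7.8900e-05
Step 3: Rs = 1050.7 ohm/sq

1050.7


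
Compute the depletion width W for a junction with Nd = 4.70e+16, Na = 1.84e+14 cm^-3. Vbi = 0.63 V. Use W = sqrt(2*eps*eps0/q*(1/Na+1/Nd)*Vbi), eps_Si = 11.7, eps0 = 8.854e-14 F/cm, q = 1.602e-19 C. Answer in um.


Step 1: 1/Na + 1/Nd = 1/1.84e+14 + 1/4.70e+16 = 5.45606e-15
Step 2: 2*eps*eps0/q = 2*11.7*8.854e-14/1.602e-19 = 1.293281e+07
Step 3: W^2 = 1.293281e+07 * 5.45606e-15 * 0.63 = 4.44542e-08
Step 4: W = sqrt(4.44542e-08) = 2.108e-04 cm = 2.108 um

2.108


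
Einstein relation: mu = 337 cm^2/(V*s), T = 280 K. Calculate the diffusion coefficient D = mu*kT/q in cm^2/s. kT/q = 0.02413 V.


Step 1: D = mu * (kT/q)
Step 2: D = 337 * 0.02413
Step 3: D = 8.13 cm^2/s

8.13


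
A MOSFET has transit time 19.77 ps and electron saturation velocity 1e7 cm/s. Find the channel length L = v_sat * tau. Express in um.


Step 1: tau in seconds = 19.77 ps * 1e-12 = 1.9770e-11 s
Step 2: L = v_sat * tau = 1e7 * 1.9770e-11 = 1.9770e-04 cm
Step 3: L in um = 1.9770e-04 * 1e4 = 1.977 um

1.977


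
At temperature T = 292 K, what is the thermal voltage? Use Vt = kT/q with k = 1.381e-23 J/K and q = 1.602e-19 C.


Step 1: kT = 1.381e-23 * 292 = 4.03252e-21 J
Step 2: Vt = kT/q = 4.03252e-21 / 1.602e-19
Step 3: Vt = 0.02517 V

0.02517


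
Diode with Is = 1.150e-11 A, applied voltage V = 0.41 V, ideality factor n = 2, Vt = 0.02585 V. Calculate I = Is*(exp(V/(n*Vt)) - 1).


Step 1: V/(n*Vt) = 0.41/(2*0.02585) = 7.9304
Step 2: exp(7.9304) = 2.7805e+03
Step 3: I = 1.150e-11 * (2.7805e+03 - 1) = 3.20e-08 A

3.20e-08


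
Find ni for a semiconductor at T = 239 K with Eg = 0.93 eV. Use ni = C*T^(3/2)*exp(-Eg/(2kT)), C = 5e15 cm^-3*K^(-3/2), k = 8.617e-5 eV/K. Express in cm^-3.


Step 1: Compute kT = 8.617e-5 * 239 = 0.02059463 eV
Step 2: Exponent = -Eg/(2kT) = -0.93/(2*0.02059463) = -22.57870
Step 3: T^(3/2) = 239^1.5 = 3694.85
Step 4: ni = 5e15 * 3694.85 * exp(-22.57870) = 2.89e+09 cm^-3

2.89e+09


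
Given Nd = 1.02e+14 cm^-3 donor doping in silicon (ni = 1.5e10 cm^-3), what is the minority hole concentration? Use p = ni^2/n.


Step 1: Since Nd >> ni, n ≈ Nd = 1.02e+14 cm^-3
Step 2: p = ni^2 / n = (1.5e10)^2 / 1.02e+14
Step 3: p = 2.25e20 / 1.02e+14 = 2.21e+06 cm^-3

2.21e+06


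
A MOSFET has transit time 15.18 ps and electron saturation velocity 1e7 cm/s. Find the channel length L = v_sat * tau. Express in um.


Step 1: tau in seconds = 15.18 ps * 1e-12 = 1.5180e-11 s
Step 2: L = v_sat * tau = 1e7 * 1.5180e-11 = 1.5180e-04 cm
Step 3: L in um = 1.5180e-04 * 1e4 = 1.518 um

1.518


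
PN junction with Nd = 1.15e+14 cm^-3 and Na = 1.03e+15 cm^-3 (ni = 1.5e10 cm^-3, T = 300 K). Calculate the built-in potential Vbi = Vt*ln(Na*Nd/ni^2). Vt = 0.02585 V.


Step 1: Compute Na*Nd/ni^2 = 1.03e+15 * 1.15e+14 / (1.5e10)^2 = 5.2644e+08
Step 2: ln(5.2644e+08) = 20.0816
Step 3: Vbi = 0.02585 * 20.0816 = 0.519 V

0.519


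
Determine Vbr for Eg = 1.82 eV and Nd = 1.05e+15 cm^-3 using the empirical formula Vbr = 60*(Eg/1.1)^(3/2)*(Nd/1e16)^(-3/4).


Step 1: Eg/1.1 = 1.82/1.1 = 1.654545
Step 2: (Eg/1.1)^1.5 = 1.654545^1.5 = 2.128227
Step 3: (Nd/1e16)^(-0.75) = (0.105)^(-0.75) = 5.421357
Step 4: Vbr = 60 * 2.128227 * 5.421357 = 692.3 V

692.3


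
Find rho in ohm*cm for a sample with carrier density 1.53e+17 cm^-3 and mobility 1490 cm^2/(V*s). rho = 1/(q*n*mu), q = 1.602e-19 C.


Step 1: sigma = q * n * mu = 1.602e-19 * 1.53e+17 * 1490 = 3.65208e+01 S/cm
Step 2: rho = 1 / sigma = 1 / 3.65208e+01 = 0.02738 ohm*cm

0.02738


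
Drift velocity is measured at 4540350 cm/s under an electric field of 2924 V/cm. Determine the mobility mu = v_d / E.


Step 1: mu = v_d / E
Step 2: mu = 4540350 / 2924
Step 3: mu = 1552.79 cm^2/(V*s)

1552.79


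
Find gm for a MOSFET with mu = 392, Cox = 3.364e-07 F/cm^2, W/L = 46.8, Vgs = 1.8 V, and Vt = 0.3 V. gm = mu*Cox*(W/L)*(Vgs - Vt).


Step 1: Vov = Vgs - Vt = 1.8 - 0.3 = 1.5 V
Step 2: gm = mu * Cox * (W/L) * Vov
Step 3: gm = 392 * 3.364e-07 * 46.8 * 1.5 = 9.26e-03 S

9.26e-03


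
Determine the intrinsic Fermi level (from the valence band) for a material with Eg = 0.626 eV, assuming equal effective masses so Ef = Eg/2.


Step 1: For an intrinsic semiconductor, the Fermi level sits at midgap.
Step 2: Ef = Eg / 2 = 0.626 / 2 = 0.313 eV

0.313


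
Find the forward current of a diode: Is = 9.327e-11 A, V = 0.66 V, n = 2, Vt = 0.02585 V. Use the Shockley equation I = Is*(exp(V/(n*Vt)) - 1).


Step 1: V/(n*Vt) = 0.66/(2*0.02585) = 12.7660
Step 2: exp(12.7660) = 3.5011e+05
Step 3: I = 9.327e-11 * (3.5011e+05 - 1) = 3.27e-05 A

3.27e-05


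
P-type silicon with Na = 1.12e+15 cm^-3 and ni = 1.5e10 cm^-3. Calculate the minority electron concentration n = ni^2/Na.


Step 1: Majority hole concentration p ≈ Na = 1.12e+15 cm^-3
Step 2: n = ni^2 / Na = (1.5e10)^2 / 1.12e+15
Step 3: n = 2.01e+05 cm^-3

2.01e+05
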